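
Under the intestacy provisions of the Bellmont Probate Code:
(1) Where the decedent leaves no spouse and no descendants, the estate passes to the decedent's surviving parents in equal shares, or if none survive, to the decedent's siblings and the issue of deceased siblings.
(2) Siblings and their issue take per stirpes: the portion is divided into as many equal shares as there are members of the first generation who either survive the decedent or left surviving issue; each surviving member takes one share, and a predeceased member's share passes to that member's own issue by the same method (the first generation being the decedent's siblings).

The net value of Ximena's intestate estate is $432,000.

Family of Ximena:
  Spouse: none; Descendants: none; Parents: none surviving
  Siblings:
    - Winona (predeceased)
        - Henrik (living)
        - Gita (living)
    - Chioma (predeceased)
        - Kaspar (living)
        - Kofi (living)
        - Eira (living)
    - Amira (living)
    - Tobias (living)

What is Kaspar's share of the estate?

The entire $432,000 passes to the siblings and their issue.
That amount ($432,000) is divided into 4 shares of $108,000: Amira and Tobias each take $108,000; Winona's $108,000 share passes to Winona's issue; Chioma's $108,000 share passes to Chioma's issue.
Winona's share ($108,000) is divided into 2 shares of $54,000: Henrik and Gita each take $54,000.
Chioma's share ($108,000) is divided into 3 shares of $36,000: Kaspar, Kofi, and Eira each take $36,000.

Kaspar receives $36,000.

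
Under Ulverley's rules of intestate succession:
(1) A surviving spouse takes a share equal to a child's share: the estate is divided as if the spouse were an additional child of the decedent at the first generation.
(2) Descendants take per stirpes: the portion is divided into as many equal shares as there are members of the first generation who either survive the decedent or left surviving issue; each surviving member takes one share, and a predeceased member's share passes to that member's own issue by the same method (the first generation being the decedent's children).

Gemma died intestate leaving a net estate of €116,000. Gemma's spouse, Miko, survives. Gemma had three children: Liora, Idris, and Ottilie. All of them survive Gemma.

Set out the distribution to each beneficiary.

The spouse counts as an additional share at the children's level, so there are 4 primary shares of €29,000. Miko takes one such share (€29,000).
The children's combined portion (€87,000) is divided into 3 shares of €29,000: Liora, Idris, and Ottilie each take €29,000.

Miko: €29,000; Liora: €29,000; Idris: €29,000; Ottilie: €29,000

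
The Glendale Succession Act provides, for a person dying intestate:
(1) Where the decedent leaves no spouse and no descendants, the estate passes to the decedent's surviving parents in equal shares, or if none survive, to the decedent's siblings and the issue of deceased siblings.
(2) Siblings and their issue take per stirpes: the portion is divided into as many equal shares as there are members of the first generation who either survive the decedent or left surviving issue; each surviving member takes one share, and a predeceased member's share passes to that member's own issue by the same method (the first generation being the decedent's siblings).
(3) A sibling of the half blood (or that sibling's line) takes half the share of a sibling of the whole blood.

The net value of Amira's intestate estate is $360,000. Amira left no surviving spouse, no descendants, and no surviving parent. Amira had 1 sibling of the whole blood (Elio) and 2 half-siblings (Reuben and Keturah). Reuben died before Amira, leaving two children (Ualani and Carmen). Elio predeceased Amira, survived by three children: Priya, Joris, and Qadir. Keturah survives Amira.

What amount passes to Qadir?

The entire $360,000 passes to the siblings and their issue.
Counting each half-blood sibling's line as half a unit, there are 2 units in $360,000, so one unit is $180,000. Whole-blood lines (Elio) take $180,000 each; half-blood lines (Reuben and Keturah) take $90,000 each.
Reuben's share ($90,000) is divided into 2 shares of $45,000: Ualani and Carmen each take $45,000.
Elio's share ($180,000) is divided into 3 shares of $60,000: Priya, Joris, and Qadir each take $60,000.

Qadir receives $60,000.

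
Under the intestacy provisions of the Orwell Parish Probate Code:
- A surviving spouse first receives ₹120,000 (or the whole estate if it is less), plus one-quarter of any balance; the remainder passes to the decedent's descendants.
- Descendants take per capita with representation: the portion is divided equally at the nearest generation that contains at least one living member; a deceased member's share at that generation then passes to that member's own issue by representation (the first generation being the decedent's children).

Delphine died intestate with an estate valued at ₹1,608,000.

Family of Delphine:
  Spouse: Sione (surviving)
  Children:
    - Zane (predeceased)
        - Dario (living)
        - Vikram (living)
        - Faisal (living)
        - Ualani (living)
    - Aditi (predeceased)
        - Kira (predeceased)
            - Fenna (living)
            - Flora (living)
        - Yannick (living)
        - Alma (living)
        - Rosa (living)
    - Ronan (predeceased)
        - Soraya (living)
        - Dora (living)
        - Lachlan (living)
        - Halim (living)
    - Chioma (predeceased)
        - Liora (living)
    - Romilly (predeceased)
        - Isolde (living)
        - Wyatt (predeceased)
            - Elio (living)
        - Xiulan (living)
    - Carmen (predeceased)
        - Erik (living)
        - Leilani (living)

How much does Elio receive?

Sione first takes ₹120,000, leaving a balance of ₹1,488,000. Sione then takes one-quarter of the balance (₹372,000), for a total of ₹492,000. The remaining ₹1,116,000 passes to the descendants.
No child survives, so the initial division is made at the grandchildren's generation.
The descendants' portion (₹1,116,000) is divided into 18 shares of ₹62,000: Dario, Vikram, Faisal, Ualani, Yannick, Alma, Rosa, Soraya, Dora, Lachlan, Halim, Liora, Isolde, Xiulan, Erik, and Leilani each take ₹62,000; Kira's ₹62,000 share passes to Kira's issue; Wyatt's ₹62,000 share passes to Wyatt's issue.
Kira's share (₹62,000) is divided into 2 shares of ₹31,000: Fenna and Flora each take ₹31,000.
Wyatt's share (₹62,000) passes entirely to Elio.

Elio receives ₹62,000.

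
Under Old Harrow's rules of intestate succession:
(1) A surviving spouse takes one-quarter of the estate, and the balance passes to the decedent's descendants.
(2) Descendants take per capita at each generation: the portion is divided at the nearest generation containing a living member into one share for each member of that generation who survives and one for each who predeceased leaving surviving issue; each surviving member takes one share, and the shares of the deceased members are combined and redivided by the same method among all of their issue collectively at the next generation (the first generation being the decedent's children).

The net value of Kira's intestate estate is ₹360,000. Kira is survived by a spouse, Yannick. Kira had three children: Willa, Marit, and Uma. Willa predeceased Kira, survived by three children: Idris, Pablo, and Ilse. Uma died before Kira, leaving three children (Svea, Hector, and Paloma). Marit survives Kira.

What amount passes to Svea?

Yannick takes one-quarter of ₹360,000 = ₹90,000. The remaining ₹270,000 passes to the descendants.
The descendants' portion (₹270,000) is divided at the children's generation into 3 shares of ₹90,000. Marit takes ₹90,000. The 2 shares of the deceased (Willa and Uma) are combined into a pool of ₹180,000.
That pool (₹180,000) is divided at the grandchildren's generation equally among Idris, Pablo, Ilse, Svea, Hector, and Paloma: ₹30,000 each.

Svea receives ₹30,000.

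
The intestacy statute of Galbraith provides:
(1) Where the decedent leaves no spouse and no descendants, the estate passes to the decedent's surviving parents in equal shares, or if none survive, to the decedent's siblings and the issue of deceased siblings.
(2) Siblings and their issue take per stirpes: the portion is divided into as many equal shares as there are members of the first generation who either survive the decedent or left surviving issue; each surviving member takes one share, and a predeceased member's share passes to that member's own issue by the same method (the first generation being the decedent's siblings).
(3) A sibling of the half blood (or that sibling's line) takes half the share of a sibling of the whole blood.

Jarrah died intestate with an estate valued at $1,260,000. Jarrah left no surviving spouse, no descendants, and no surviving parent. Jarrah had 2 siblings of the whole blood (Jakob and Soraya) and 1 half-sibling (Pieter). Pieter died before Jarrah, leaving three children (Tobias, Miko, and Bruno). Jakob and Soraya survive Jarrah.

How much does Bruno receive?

Bruno receives $84,000.

The entire $1,260,000 passes to the siblings and their issue.
Counting each half-blood sibling's line as half a unit, there are 5/2 units in $1,260,000, so one unit is $504,000. Whole-blood lines (Jakob and Soraya) take $504,000 each; half-blood lines (Pieter) take $252,000 each.
Pieter's share ($252,000) is divided into 3 shares of $84,000: Tobias, Miko, and Bruno each take $84,000.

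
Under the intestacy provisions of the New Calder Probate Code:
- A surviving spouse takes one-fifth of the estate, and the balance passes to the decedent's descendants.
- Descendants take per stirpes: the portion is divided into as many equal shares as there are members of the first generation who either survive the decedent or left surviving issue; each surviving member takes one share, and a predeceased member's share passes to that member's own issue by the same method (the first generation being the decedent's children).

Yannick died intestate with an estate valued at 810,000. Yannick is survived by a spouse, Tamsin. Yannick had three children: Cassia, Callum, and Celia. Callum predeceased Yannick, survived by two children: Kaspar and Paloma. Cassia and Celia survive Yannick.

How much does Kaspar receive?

Kaspar receives 108,000.

Tamsin takes one-fifth of 810,000 = 162,000. The remaining 648,000 passes to the descendants.
The descendants' portion (648,000) is divided into 3 shares of 216,000: Cassia and Celia each take 216,000; Callum's 216,000 share passes to Callum's issue.
Callum's share (216,000) is divided into 2 shares of 108,000: Kaspar and Paloma each take 108,000.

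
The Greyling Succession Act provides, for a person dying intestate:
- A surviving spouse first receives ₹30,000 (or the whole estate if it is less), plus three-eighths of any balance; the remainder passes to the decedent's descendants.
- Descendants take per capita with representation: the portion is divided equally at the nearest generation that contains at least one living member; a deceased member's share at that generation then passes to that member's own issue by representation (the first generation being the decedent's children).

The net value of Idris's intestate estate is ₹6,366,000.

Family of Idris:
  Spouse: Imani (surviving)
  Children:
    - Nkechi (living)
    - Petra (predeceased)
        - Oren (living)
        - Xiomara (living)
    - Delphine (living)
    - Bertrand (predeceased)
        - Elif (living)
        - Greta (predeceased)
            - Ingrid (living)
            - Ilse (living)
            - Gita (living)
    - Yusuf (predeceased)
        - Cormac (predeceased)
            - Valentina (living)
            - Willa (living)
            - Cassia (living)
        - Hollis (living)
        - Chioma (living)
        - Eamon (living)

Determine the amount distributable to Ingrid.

Imani first takes ₹30,000, leaving a balance of ₹6,336,000. Imani then takes three-eighths of the balance (₹2,376,000), for a total of ₹2,406,000. The remaining ₹3,960,000 passes to the descendants.
The descendants' portion (₹3,960,000) is divided into 5 shares of ₹792,000: Nkechi and Delphine each take ₹792,000; Petra's ₹792,000 share passes to Petra's issue; Bertrand's ₹792,000 share passes to Bertrand's issue; Yusuf's ₹792,000 share passes to Yusuf's issue.
Petra's share (₹792,000) is divided into 2 shares of ₹396,000: Oren and Xiomara each take ₹396,000.
Bertrand's share (₹792,000) is divided into 2 shares of ₹396,000: Elif takes ₹396,000; Greta's ₹396,000 share passes to Greta's issue.
Greta's share (₹396,000) is divided into 3 shares of ₹132,000: Ingrid, Ilse, and Gita each take ₹132,000.
Yusuf's share (₹792,000) is divided into 4 shares of ₹198,000: Hollis, Chioma, and Eamon each take ₹198,000; Cormac's ₹198,000 share passes to Cormac's issue.
Cormac's share (₹198,000) is divided into 3 shares of ₹66,000: Valentina, Willa, and Cassia each take ₹66,000.

Ingrid receives ₹132,000.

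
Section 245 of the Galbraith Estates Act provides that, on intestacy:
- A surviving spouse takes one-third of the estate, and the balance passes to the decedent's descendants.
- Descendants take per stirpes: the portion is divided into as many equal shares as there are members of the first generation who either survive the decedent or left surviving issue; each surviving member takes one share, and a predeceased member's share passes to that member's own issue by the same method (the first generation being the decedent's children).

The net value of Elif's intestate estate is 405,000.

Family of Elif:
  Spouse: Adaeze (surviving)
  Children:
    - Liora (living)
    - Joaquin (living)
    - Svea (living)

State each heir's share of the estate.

Adaeze: 135,000; Liora: 90,000; Joaquin: 90,000; Svea: 90,000

Adaeze takes one-third of 405,000 = 135,000. The remaining 270,000 passes to the descendants.
The descendants' portion (270,000) is divided into 3 shares of 90,000: Liora, Joaquin, and Svea each take 90,000.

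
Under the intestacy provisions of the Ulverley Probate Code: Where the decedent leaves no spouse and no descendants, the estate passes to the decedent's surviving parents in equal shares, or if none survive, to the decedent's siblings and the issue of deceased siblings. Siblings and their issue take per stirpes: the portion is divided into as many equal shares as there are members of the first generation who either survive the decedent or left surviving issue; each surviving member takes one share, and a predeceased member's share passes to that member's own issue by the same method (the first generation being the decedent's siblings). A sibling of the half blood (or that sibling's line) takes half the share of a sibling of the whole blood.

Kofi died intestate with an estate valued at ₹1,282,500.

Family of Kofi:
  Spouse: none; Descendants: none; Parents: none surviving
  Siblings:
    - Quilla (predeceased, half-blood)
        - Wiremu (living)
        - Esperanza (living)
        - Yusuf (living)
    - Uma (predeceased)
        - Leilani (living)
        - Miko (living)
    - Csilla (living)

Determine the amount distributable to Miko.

The entire ₹1,282,500 passes to the siblings and their issue.
Counting each half-blood sibling's line as half a unit, there are 5/2 units in ₹1,282,500, so one unit is ₹513,000. Whole-blood lines (Uma and Csilla) take ₹513,000 each; half-blood lines (Quilla) take ₹256,500 each.
Quilla's share (₹256,500) is divided into 3 shares of ₹85,500: Wiremu, Esperanza, and Yusuf each take ₹85,500.
Uma's share (₹513,000) is divided into 2 shares of ₹256,500: Leilani and Miko each take ₹256,500.

Miko receives ₹256,500.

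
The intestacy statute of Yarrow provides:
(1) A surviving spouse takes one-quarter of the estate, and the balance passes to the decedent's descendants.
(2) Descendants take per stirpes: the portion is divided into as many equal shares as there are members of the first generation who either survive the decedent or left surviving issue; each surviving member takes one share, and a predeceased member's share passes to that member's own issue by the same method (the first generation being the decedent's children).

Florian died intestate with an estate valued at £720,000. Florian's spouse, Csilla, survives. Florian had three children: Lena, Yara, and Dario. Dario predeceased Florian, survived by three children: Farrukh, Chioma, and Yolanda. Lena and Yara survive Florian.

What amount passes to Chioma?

Csilla takes one-quarter of £720,000 = £180,000. The remaining £540,000 passes to the descendants.
The descendants' portion (£540,000) is divided into 3 shares of £180,000: Lena and Yara each take £180,000; Dario's £180,000 share passes to Dario's issue.
Dario's share (£180,000) is divided into 3 shares of £60,000: Farrukh, Chioma, and Yolanda each take £60,000.

Chioma receives £60,000.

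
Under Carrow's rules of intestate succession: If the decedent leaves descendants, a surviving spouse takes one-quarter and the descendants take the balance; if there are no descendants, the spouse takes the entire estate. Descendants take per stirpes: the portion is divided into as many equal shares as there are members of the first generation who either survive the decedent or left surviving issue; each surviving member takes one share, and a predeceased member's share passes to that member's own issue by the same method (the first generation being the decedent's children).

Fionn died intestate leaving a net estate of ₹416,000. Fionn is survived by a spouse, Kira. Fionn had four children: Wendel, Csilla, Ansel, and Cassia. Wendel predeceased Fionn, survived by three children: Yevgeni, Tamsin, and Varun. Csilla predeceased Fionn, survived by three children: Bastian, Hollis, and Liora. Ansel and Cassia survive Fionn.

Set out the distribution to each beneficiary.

Kira takes one-quarter of ₹416,000 = ₹104,000. The remaining ₹312,000 passes to the descendants.
The descendants' portion (₹312,000) is divided into 4 shares of ₹78,000: Ansel and Cassia each take ₹78,000; Wendel's ₹78,000 share passes to Wendel's issue; Csilla's ₹78,000 share passes to Csilla's issue.
Wendel's share (₹78,000) is divided into 3 shares of ₹26,000: Yevgeni, Tamsin, and Varun each take ₹26,000.
Csilla's share (₹78,000) is divided into 3 shares of ₹26,000: Bastian, Hollis, and Liora each take ₹26,000.

Kira: ₹104,000; Yevgeni: ₹26,000; Tamsin: ₹26,000; Varun: ₹26,000; Bastian: ₹26,000; Hollis: ₹26,000; Liora: ₹26,000; Ansel: ₹78,000; Cassia: ₹78,000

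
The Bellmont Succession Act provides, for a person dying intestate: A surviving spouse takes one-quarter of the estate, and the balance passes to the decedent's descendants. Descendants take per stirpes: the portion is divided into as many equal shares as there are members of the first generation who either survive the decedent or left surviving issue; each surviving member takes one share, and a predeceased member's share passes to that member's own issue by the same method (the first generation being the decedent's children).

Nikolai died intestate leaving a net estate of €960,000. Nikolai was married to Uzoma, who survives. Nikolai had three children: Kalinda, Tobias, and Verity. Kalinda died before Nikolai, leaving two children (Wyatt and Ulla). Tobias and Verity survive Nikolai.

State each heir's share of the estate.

Uzoma takes one-quarter of €960,000 = €240,000. The remaining €720,000 passes to the descendants.
The descendants' portion (€720,000) is divided into 3 shares of €240,000: Tobias and Verity each take €240,000; Kalinda's €240,000 share passes to Kalinda's issue.
Kalinda's share (€240,000) is divided into 2 shares of €120,000: Wyatt and Ulla each take €120,000.

Uzoma: €240,000; Wyatt: €120,000; Ulla: €120,000; Tobias: €240,000; Verity: €240,000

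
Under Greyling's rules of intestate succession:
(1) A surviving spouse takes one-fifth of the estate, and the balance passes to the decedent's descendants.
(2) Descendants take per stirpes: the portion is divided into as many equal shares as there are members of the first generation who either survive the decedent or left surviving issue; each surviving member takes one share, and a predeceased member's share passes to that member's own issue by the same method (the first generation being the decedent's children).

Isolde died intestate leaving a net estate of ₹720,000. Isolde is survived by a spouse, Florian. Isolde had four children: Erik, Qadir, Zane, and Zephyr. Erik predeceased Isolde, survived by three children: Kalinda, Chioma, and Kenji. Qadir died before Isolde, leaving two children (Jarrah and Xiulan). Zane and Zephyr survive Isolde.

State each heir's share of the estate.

Florian: ₹144,000; Kalinda: ₹48,000; Chioma: ₹48,000; Kenji: ₹48,000; Jarrah: ₹72,000; Xiulan: ₹72,000; Zane: ₹144,000; Zephyr: ₹144,000

Florian takes one-fifth of ₹720,000 = ₹144,000. The remaining ₹576,000 passes to the descendants.
The descendants' portion (₹576,000) is divided into 4 shares of ₹144,000: Zane and Zephyr each take ₹144,000; Erik's ₹144,000 share passes to Erik's issue; Qadir's ₹144,000 share passes to Qadir's issue.
Erik's share (₹144,000) is divided into 3 shares of ₹48,000: Kalinda, Chioma, and Kenji each take ₹48,000.
Qadir's share (₹144,000) is divided into 2 shares of ₹72,000: Jarrah and Xiulan each take ₹72,000.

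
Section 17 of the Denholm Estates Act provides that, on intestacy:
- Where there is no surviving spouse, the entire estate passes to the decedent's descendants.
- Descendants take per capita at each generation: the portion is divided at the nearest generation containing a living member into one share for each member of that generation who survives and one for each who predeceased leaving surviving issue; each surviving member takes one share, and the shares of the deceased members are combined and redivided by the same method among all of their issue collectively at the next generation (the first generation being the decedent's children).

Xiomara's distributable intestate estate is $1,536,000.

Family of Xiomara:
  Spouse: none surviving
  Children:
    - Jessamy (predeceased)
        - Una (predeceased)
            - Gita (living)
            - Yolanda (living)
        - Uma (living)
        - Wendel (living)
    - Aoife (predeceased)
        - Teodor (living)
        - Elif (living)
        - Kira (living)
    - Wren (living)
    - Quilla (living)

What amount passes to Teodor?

Teodor receives $128,000.

The entire $1,536,000 passes to the descendants.
That amount ($1,536,000) is divided at the children's generation into 4 shares of $384,000. Wren and Quilla each take $384,000. The 2 shares of the deceased (Jessamy and Aoife) are combined into a pool of $768,000.
That pool ($768,000) is divided at the grandchildren's generation into 6 shares of $128,000. Uma, Wendel, Teodor, Elif, and Kira each take $128,000. The remaining share for the deceased Una ($128,000) is carried to the next generation.
That pool ($128,000) is divided at the great-grandchildren's generation equally among Gita and Yolanda: $64,000 each.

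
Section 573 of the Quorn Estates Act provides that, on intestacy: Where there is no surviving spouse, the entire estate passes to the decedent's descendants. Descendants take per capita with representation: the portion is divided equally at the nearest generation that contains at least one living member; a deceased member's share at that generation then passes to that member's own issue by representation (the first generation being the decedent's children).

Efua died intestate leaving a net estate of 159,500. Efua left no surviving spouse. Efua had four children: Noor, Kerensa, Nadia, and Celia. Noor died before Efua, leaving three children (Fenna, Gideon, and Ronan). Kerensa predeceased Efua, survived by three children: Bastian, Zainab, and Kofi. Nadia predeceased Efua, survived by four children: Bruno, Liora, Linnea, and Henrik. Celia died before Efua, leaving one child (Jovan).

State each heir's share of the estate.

The entire 159,500 passes to the descendants.
No child survives, so the initial division is made at the grandchildren's generation.
That amount (159,500) is divided into 11 shares of 14,500: Fenna, Gideon, Ronan, Bastian, Zainab, Kofi, Bruno, Liora, Linnea, Henrik, and Jovan each take 14,500.

Fenna: 14,500; Gideon: 14,500; Ronan: 14,500; Bastian: 14,500; Zainab: 14,500; Kofi: 14,500; Bruno: 14,500; Liora: 14,500; Linnea: 14,500; Henrik: 14,500; Jovan: 14,500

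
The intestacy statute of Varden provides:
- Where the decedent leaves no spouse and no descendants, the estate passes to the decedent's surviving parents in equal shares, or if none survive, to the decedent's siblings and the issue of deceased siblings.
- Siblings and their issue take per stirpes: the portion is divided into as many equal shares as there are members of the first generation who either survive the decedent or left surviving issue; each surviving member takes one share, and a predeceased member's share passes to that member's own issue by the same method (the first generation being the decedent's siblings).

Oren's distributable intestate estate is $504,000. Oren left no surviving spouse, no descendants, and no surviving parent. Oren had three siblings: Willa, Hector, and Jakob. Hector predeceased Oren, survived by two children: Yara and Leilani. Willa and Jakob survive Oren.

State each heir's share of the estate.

The entire $504,000 passes to the siblings and their issue.
That amount ($504,000) is divided into 3 shares of $168,000: Willa and Jakob each take $168,000; Hector's $168,000 share passes to Hector's issue.
Hector's share ($168,000) is divided into 2 shares of $84,000: Yara and Leilani each take $84,000.

Willa: $168,000; Yara: $84,000; Leilani: $84,000; Jakob: $168,000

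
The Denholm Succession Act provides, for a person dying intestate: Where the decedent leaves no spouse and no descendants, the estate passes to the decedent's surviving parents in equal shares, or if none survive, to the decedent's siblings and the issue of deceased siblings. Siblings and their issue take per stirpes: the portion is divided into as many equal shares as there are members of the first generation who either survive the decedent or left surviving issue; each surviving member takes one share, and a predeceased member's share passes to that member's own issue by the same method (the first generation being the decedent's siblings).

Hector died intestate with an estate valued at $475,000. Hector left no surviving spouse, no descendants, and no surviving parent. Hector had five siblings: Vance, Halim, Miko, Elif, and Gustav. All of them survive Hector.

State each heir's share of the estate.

Vance: $95,000; Halim: $95,000; Miko: $95,000; Elif: $95,000; Gustav: $95,000

The entire $475,000 passes to the siblings and their issue.
That amount ($475,000) is divided into 5 shares of $95,000: Vance, Halim, Miko, Elif, and Gustav each take $95,000.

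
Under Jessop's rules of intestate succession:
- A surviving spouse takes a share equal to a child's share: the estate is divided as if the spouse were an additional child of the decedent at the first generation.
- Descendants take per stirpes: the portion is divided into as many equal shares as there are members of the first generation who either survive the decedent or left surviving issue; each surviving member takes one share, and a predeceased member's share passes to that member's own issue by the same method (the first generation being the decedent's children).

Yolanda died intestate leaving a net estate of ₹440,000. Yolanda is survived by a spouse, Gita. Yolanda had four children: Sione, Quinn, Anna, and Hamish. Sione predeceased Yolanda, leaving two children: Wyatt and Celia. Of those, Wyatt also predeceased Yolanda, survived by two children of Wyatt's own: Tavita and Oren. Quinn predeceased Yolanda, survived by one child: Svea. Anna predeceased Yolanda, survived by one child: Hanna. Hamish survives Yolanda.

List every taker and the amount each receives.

Gita: ₹88,000; Tavita: ₹22,000; Oren: ₹22,000; Celia: ₹44,000; Svea: ₹88,000; Hanna: ₹88,000; Hamish: ₹88,000

The spouse counts as an additional share at the children's level, so there are 5 primary shares of ₹88,000. Gita takes one such share (₹88,000).
The children's combined portion (₹352,000) is divided into 4 shares of ₹88,000: Hamish takes ₹88,000; Sione's ₹88,000 share passes to Sione's issue; Quinn's ₹88,000 share passes to Quinn's issue; Anna's ₹88,000 share passes to Anna's issue.
Sione's share (₹88,000) is divided into 2 shares of ₹44,000: Celia takes ₹44,000; Wyatt's ₹44,000 share passes to Wyatt's issue.
Wyatt's share (₹44,000) is divided into 2 shares of ₹22,000: Tavita and Oren each take ₹22,000.
Quinn's share (₹88,000) passes entirely to Svea.
Anna's share (₹88,000) passes entirely to Hanna.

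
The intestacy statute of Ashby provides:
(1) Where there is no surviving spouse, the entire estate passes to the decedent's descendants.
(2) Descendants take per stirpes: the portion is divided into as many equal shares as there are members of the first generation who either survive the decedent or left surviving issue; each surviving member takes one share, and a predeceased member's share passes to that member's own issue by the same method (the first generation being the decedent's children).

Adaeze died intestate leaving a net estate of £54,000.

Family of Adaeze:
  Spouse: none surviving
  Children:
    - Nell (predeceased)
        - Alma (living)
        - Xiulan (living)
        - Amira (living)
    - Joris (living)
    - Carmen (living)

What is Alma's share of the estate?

Alma receives £6,000.

The entire £54,000 passes to the descendants.
That amount (£54,000) is divided into 3 shares of £18,000: Joris and Carmen each take £18,000; Nell's £18,000 share passes to Nell's issue.
Nell's share (£18,000) is divided into 3 shares of £6,000: Alma, Xiulan, and Amira each take £6,000.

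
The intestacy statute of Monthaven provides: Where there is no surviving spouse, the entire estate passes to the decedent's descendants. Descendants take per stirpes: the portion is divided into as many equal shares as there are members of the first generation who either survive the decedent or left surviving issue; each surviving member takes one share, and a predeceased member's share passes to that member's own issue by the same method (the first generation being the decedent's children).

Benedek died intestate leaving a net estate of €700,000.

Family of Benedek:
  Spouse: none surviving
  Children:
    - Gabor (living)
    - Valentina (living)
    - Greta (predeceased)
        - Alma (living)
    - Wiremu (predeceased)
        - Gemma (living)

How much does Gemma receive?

Gemma receives €175,000.

The entire €700,000 passes to the descendants.
That amount (€700,000) is divided into 4 shares of €175,000: Gabor and Valentina each take €175,000; Greta's €175,000 share passes to Greta's issue; Wiremu's €175,000 share passes to Wiremu's issue.
Greta's share (€175,000) passes entirely to Alma.
Wiremu's share (€175,000) passes entirely to Gemma.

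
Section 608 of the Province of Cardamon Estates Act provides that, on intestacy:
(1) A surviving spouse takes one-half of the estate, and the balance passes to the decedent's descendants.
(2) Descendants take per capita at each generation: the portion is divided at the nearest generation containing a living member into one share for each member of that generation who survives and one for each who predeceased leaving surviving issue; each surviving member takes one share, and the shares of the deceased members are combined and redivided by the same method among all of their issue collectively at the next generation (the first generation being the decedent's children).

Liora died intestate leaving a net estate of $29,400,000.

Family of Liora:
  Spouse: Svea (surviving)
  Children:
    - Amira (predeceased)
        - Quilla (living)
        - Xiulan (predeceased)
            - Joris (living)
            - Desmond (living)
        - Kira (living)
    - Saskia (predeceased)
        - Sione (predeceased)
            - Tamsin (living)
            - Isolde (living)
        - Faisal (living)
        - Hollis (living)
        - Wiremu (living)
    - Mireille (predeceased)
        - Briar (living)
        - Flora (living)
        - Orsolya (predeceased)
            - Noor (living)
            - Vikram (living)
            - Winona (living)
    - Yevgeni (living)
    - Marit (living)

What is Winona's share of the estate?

Svea takes one-half of $29,400,000 = $14,700,000. The remaining $14,700,000 passes to the descendants.
The descendants' portion ($14,700,000) is divided at the children's generation into 5 shares of $2,940,000. Yevgeni and Marit each take $2,940,000. The 3 shares of the deceased (Amira, Saskia, and Mireille) are combined into a pool of $8,820,000.
That pool ($8,820,000) is divided at the grandchildren's generation into 10 shares of $882,000. Quilla, Kira, Faisal, Hollis, Wiremu, Briar, and Flora each take $882,000. The 3 shares of the deceased (Xiulan, Sione, and Orsolya) are combined into a pool of $2,646,000.
That pool ($2,646,000) is divided at the great-grandchildren's generation equally among Joris, Desmond, Tamsin, Isolde, Noor, Vikram, and Winona: $378,000 each.

Winona receives $378,000.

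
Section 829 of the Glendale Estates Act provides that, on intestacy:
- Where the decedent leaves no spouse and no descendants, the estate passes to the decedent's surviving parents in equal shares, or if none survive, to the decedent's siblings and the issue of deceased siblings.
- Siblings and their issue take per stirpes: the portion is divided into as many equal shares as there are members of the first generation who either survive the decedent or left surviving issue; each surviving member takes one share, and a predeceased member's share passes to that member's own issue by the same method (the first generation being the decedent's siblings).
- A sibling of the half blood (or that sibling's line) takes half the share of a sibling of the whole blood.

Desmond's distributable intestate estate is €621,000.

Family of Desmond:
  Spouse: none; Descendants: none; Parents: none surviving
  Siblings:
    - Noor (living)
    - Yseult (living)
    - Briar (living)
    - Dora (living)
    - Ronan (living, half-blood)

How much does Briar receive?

Briar receives €138,000.

The entire €621,000 passes to the siblings and their issue.
Counting each half-blood sibling's line as half a unit, there are 9/2 units in €621,000, so one unit is €138,000. Whole-blood lines (Noor, Yseult, Briar, and Dora) take €138,000 each; half-blood lines (Ronan) take €69,000 each.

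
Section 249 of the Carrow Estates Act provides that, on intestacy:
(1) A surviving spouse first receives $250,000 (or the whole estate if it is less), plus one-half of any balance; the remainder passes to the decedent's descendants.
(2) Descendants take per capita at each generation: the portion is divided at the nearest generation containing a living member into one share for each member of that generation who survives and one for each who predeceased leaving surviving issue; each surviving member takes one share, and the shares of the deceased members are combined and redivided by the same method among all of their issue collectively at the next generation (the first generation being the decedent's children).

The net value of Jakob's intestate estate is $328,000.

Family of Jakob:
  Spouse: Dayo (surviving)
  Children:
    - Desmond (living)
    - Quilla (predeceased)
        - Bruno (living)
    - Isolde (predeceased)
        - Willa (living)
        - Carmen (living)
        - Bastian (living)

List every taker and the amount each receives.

Dayo first takes $250,000, leaving a balance of $78,000. Dayo then takes one-half of the balance ($39,000), for a total of $289,000. The remaining $39,000 passes to the descendants.
The descendants' portion ($39,000) is divided at the children's generation into 3 shares of $13,000. Desmond takes $13,000. The 2 shares of the deceased (Quilla and Isolde) are combined into a pool of $26,000.
That pool ($26,000) is divided at the grandchildren's generation equally among Bruno, Willa, Carmen, and Bastian: $6,500 each.

Dayo: $289,000; Desmond: $13,000; Bruno: $6,500; Willa: $6,500; Carmen: $6,500; Bastian: $6,500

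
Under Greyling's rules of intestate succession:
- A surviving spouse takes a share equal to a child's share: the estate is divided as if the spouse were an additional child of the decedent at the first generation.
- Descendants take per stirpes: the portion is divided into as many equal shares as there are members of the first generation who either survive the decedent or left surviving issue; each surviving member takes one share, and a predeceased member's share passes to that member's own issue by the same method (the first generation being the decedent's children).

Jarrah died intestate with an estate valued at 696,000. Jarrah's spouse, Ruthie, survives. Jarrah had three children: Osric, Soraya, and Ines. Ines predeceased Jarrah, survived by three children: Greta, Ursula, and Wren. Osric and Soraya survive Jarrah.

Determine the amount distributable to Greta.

Greta receives 58,000.

The spouse counts as an additional share at the children's level, so there are 4 primary shares of 174,000. Ruthie takes one such share (174,000).
The children's combined portion (522,000) is divided into 3 shares of 174,000: Osric and Soraya each take 174,000; Ines's 174,000 share passes to Ines's issue.
Ines's share (174,000) is divided into 3 shares of 58,000: Greta, Ursula, and Wren each take 58,000.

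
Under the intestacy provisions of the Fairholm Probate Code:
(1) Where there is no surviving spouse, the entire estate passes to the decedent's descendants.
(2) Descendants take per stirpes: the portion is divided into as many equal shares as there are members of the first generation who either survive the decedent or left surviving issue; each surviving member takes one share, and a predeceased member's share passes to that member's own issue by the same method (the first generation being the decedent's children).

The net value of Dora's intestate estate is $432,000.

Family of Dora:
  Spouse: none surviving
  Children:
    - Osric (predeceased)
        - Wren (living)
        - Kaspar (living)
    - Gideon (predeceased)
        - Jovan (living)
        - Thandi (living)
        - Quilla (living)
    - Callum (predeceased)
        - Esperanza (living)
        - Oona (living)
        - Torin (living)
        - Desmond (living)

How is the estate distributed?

The entire $432,000 passes to the descendants.
That amount ($432,000) is divided into 3 shares of $144,000: Osric's $144,000 share passes to Osric's issue; Gideon's $144,000 share passes to Gideon's issue; Callum's $144,000 share passes to Callum's issue.
Osric's share ($144,000) is divided into 2 shares of $72,000: Wren and Kaspar each take $72,000.
Gideon's share ($144,000) is divided into 3 shares of $48,000: Jovan, Thandi, and Quilla each take $48,000.
Callum's share ($144,000) is divided into 4 shares of $36,000: Esperanza, Oona, Torin, and Desmond each take $36,000.

Wren: $72,000; Kaspar: $72,000; Jovan: $48,000; Thandi: $48,000; Quilla: $48,000; Esperanza: $36,000; Oona: $36,000; Torin: $36,000; Desmond: $36,000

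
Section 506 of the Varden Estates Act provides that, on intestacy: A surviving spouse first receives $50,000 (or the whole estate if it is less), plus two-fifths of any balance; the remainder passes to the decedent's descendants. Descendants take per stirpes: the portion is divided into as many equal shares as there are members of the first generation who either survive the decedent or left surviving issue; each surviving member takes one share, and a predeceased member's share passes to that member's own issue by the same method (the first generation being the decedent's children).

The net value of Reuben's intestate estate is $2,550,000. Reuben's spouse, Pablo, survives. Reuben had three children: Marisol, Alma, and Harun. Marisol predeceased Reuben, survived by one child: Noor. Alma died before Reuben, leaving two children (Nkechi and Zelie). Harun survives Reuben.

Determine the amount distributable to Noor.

Noor receives $500,000.

Pablo first takes $50,000, leaving a balance of $2,500,000. Pablo then takes two-fifths of the balance ($1,000,000), for a total of $1,050,000. The remaining $1,500,000 passes to the descendants.
The descendants' portion ($1,500,000) is divided into 3 shares of $500,000: Harun takes $500,000; Marisol's $500,000 share passes to Marisol's issue; Alma's $500,000 share passes to Alma's issue.
Marisol's share ($500,000) passes entirely to Noor.
Alma's share ($500,000) is divided into 2 shares of $250,000: Nkechi and Zelie each take $250,000.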